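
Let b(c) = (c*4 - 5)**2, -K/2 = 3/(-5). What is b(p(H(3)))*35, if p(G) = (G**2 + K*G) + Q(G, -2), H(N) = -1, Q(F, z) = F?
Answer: 16807/5 ≈ 3361.4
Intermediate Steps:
K = 6/5 (K = -6/(-5) = -6*(-1)/5 = -2*(-3/5) = 6/5 ≈ 1.2000)
p(G) = G**2 + 11*G/5 (p(G) = (G**2 + 6*G/5) + G = G**2 + 11*G/5)
b(c) = (-5 + 4*c)**2 (b(c) = (4*c - 5)**2 = (-5 + 4*c)**2)
b(p(H(3)))*35 = (-5 + 4*((1/5)*(-1)*(11 + 5*(-1))))**2*35 = (-5 + 4*((1/5)*(-1)*(11 - 5)))**2*35 = (-5 + 4*((1/5)*(-1)*6))**2*35 = (-5 + 4*(-6/5))**2*35 = (-5 - 24/5)**2*35 = (-49/5)**2*35 = (2401/25)*35 = 16807/5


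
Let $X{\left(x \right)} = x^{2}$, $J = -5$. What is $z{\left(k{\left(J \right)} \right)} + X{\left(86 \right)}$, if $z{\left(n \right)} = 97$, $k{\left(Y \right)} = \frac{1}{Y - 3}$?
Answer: $7493$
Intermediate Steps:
$k{\left(Y \right)} = \frac{1}{-3 + Y}$
$z{\left(k{\left(J \right)} \right)} + X{\left(86 \right)} = 97 + 86^{2} = 97 + 7396 = 7493$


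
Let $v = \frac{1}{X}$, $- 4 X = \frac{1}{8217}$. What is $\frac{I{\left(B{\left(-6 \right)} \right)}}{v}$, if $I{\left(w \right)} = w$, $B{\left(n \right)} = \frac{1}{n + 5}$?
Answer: $\frac{1}{32868} \approx 3.0425 \cdot 10^{-5}$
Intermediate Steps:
$B{\left(n \right)} = \frac{1}{5 + n}$
$X = - \frac{1}{32868}$ ($X = - \frac{1}{4 \cdot 8217} = \left(- \frac{1}{4}\right) \frac{1}{8217} = - \frac{1}{32868} \approx -3.0425 \cdot 10^{-5}$)
$v = -32868$ ($v = \frac{1}{- \frac{1}{32868}} = -32868$)
$\frac{I{\left(B{\left(-6 \right)} \right)}}{v} = \frac{1}{\left(5 - 6\right) \left(-32868\right)} = \frac{1}{-1} \left(- \frac{1}{32868}\right) = \left(-1\right) \left(- \frac{1}{32868}\right) = \frac{1}{32868}$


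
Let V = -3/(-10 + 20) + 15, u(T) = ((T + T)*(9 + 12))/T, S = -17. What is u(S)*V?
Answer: 3087/5 ≈ 617.40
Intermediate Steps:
u(T) = 42 (u(T) = ((2*T)*21)/T = (42*T)/T = 42)
V = 147/10 (V = -3/10 + 15 = 147/10 ≈ 14.700)
u(S)*V = 42*(147/10) = 3087/5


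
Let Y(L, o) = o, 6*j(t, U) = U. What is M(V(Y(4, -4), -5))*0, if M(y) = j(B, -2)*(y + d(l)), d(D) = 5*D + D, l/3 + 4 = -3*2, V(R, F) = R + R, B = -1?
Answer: 0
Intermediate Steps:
j(t, U) = U/6
V(R, F) = 2*R
l = -30 (l = -12 + 3*(-3*2) = -12 + 3*(-6) = -12 - 18 = -30)
d(D) = 6*D
M(y) = 60 - y/3 (M(y) = ((⅙)*(-2))*(y + 6*(-30)) = -(y - 180)/3 = -(-180 + y)/3 = 60 - y/3)
M(V(Y(4, -4), -5))*0 = (60 - 2*(-4)/3)*0 = (60 - ⅓*(-8))*0 = (60 + 8/3)*0 = (188/3)*0 = 0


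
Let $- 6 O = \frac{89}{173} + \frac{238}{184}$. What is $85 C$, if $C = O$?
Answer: $- \frac{2445875}{95496} \approx -25.612$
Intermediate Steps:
$O = - \frac{28775}{95496}$ ($O = - \frac{\frac{89}{173} + \frac{238}{184}}{6} = - \frac{89 \cdot \frac{1}{173} + 238 \cdot \frac{1}{184}}{6} = - \frac{\frac{89}{173} + \frac{119}{92}}{6} = \left(- \frac{1}{6}\right) \frac{28775}{15916} = - \frac{28775}{95496} \approx -0.30132$)
$C = - \frac{28775}{95496} \approx -0.30132$
$85 C = 85 \left(- \frac{28775}{95496}\right) = - \frac{2445875}{95496}$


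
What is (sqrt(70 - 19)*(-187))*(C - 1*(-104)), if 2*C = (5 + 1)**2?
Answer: -22814*sqrt(51) ≈ -1.6292e+5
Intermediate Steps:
C = 18 (C = (5 + 1)**2/2 = (1/2)*6**2 = (1/2)*36 = 18)
(sqrt(70 - 19)*(-187))*(C - 1*(-104)) = (sqrt(70 - 19)*(-187))*(18 - 1*(-104)) = (sqrt(51)*(-187))*(18 + 104) = -187*sqrt(51)*122 = -22814*sqrt(51)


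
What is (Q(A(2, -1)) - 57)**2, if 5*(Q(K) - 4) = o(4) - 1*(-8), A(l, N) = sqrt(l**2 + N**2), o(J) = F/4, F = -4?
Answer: 66564/25 ≈ 2662.6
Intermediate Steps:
o(J) = -1 (o(J) = -4/4 = -4*1/4 = -1)
A(l, N) = sqrt(N**2 + l**2)
Q(K) = 27/5 (Q(K) = 4 + (-1 - 1*(-8))/5 = 4 + (-1 + 8)/5 = 4 + (1/5)*7 = 4 + 7/5 = 27/5)
(Q(A(2, -1)) - 57)**2 = (27/5 - 57)**2 = (-258/5)**2 = 66564/25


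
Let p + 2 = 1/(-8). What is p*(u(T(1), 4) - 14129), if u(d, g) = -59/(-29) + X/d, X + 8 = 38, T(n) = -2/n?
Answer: 6971989/232 ≈ 30052.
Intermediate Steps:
p = -17/8 (p = -2 + 1/(-8) = -2 - ⅛ = -17/8 ≈ -2.1250)
X = 30 (X = -8 + 38 = 30)
u(d, g) = 59/29 + 30/d (u(d, g) = -59/(-29) + 30/d = -59*(-1/29) + 30/d = 59/29 + 30/d)
p*(u(T(1), 4) - 14129) = -17*((59/29 + 30/((-2/1))) - 14129)/8 = -17*((59/29 + 30/((-2*1))) - 14129)/8 = -17*((59/29 + 30/(-2)) - 14129)/8 = -17*((59/29 + 30*(-½)) - 14129)/8 = -17*((59/29 - 15) - 14129)/8 = -17*(-376/29 - 14129)/8 = -17/8*(-410117/29) = 6971989/232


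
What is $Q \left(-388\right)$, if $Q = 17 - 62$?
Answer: $17460$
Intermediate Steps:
$Q = -45$
$Q \left(-388\right) = \left(-45\right) \left(-388\right) = 17460$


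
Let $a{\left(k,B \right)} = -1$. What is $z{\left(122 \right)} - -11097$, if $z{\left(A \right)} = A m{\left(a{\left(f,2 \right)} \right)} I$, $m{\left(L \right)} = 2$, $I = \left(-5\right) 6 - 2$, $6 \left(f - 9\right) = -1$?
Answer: $3289$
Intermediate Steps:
$f = \frac{53}{6}$ ($f = 9 + \frac{1}{6} \left(-1\right) = 9 - \frac{1}{6} = \frac{53}{6} \approx 8.8333$)
$I = -32$ ($I = -30 - 2 = -32$)
$z{\left(A \right)} = - 64 A$ ($z{\left(A \right)} = A 2 \left(-32\right) = 2 A \left(-32\right) = - 64 A$)
$z{\left(122 \right)} - -11097 = \left(-64\right) 122 - -11097 = -7808 + 11097 = 3289$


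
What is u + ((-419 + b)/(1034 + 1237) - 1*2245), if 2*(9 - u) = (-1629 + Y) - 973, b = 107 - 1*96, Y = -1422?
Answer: -169704/757 ≈ -224.18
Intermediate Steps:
b = 11 (b = 107 - 96 = 11)
u = 2021 (u = 9 - ((-1629 - 1422) - 973)/2 = 9 - (-3051 - 973)/2 = 9 - 1/2*(-4024) = 9 + 2012 = 2021)
u + ((-419 + b)/(1034 + 1237) - 1*2245) = 2021 + ((-419 + 11)/(1034 + 1237) - 1*2245) = 2021 + (-408/2271 - 2245) = 2021 + (-408*1/2271 - 2245) = 2021 + (-136/757 - 2245) = 2021 - 1699601/757 = -169704/757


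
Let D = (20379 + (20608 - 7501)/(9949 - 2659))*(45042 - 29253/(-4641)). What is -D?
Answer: -98611635869765/107406 ≈ -9.1812e+8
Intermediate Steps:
D = 98611635869765/107406 (D = (20379 + 13107/7290)*(45042 - 29253*(-1/4641)) = (20379 + 13107*(1/7290))*(45042 + 1393/221) = (20379 + 4369/2430)*(9955675/221) = (49525339/2430)*(9955675/221) = 98611635869765/107406 ≈ 9.1812e+8)
-D = -1*98611635869765/107406 = -98611635869765/107406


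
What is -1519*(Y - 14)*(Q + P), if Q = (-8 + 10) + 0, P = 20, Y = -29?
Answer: 1436974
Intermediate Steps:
Q = 2 (Q = 2 + 0 = 2)
-1519*(Y - 14)*(Q + P) = -1519*(-29 - 14)*(2 + 20) = -(-65317)*22 = -1519*(-946) = 1436974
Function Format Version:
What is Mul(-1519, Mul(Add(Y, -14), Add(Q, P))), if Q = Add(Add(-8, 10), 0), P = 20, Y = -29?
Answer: 1436974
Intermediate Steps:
Q = 2 (Q = Add(2, 0) = 2)
Mul(-1519, Mul(Add(Y, -14), Add(Q, P))) = Mul(-1519, Mul(Add(-29, -14), Add(2, 20))) = Mul(-1519, Mul(-43, 22)) = Mul(-1519, -946) = 1436974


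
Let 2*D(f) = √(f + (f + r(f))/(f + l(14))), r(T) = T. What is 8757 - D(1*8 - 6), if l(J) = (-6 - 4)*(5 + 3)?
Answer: 8757 - √741/39 ≈ 8756.3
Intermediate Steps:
l(J) = -80 (l(J) = -10*8 = -80)
D(f) = √(f + 2*f/(-80 + f))/2 (D(f) = √(f + (f + f)/(f - 80))/2 = √(f + (2*f)/(-80 + f))/2 = √(f + 2*f/(-80 + f))/2)
8757 - D(1*8 - 6) = 8757 - √((1*8 - 6)*(-78 + (1*8 - 6))/(-80 + (1*8 - 6)))/2 = 8757 - √((8 - 6)*(-78 + (8 - 6))/(-80 + (8 - 6)))/2 = 8757 - √(2*(-78 + 2)/(-80 + 2))/2 = 8757 - √(2*(-76)/(-78))/2 = 8757 - √(2*(-1/78)*(-76))/2 = 8757 - √(76/39)/2 = 8757 - 2*√741/39/2 = 8757 - √741/39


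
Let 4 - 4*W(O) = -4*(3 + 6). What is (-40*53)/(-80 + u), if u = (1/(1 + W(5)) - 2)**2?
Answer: 256520/9239 ≈ 27.765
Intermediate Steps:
W(O) = 10 (W(O) = 1 - (-1)*(3 + 6) = 1 - (-1)*9 = 1 - 1/4*(-36) = 1 + 9 = 10)
u = 441/121 (u = (1/(1 + 10) - 2)**2 = (1/11 - 2)**2 = (-21/11)**2 = 441/121 ≈ 3.6446)
(-40*53)/(-80 + u) = (-40*53)/(-80 + 441/121) = -2120/(-9239/121) = -2120*(-121/9239) = 256520/9239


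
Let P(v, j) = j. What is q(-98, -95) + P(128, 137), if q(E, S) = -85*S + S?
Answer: 8117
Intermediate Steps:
q(E, S) = -84*S
q(-98, -95) + P(128, 137) = -84*(-95) + 137 = 7980 + 137 = 8117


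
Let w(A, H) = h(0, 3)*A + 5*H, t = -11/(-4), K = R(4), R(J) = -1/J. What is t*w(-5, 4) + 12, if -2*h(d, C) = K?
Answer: 2089/32 ≈ 65.281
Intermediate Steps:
K = -¼ (K = -1/4 = -1*¼ = -¼ ≈ -0.25000)
h(d, C) = ⅛ (h(d, C) = -½*(-¼) = ⅛)
t = 11/4 (t = -11*(-¼) = 11/4 ≈ 2.7500)
w(A, H) = 5*H + A/8 (w(A, H) = A/8 + 5*H = 5*H + A/8)
t*w(-5, 4) + 12 = 11*(5*4 + (⅛)*(-5))/4 + 12 = 11*(20 - 5/8)/4 + 12 = (11/4)*(155/8) + 12 = 1705/32 + 12 = 2089/32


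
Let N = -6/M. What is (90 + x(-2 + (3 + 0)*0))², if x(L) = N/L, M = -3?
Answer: 7921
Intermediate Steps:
N = 2 (N = -6/(-3) = -6*(-⅓) = 2)
x(L) = 2/L
(90 + x(-2 + (3 + 0)*0))² = (90 + 2/(-2 + (3 + 0)*0))² = (90 + 2/(-2 + 3*0))² = (90 + 2/(-2 + 0))² = (90 + 2/(-2))² = (90 + 2*(-½))² = (90 - 1)² = 89² = 7921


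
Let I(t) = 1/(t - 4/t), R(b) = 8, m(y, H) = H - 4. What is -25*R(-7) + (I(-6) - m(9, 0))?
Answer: -3139/16 ≈ -196.19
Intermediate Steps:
m(y, H) = -4 + H
-25*R(-7) + (I(-6) - m(9, 0)) = -25*8 + (-6/(-4 + (-6)²) - (-4 + 0)) = -200 + (-6/(-4 + 36) - 1*(-4)) = -200 + (-6/32 + 4) = -200 + (-6*1/32 + 4) = -200 + (-3/16 + 4) = -200 + 61/16 = -3139/16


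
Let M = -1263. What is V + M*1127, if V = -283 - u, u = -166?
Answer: -1423518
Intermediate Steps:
V = -117 (V = -283 - 1*(-166) = -283 + 166 = -117)
V + M*1127 = -117 - 1263*1127 = -117 - 1423401 = -1423518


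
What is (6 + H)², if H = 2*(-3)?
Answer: 0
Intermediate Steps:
H = -6
(6 + H)² = (6 - 6)² = 0² = 0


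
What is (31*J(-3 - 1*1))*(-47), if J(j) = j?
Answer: 5828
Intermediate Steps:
(31*J(-3 - 1*1))*(-47) = (31*(-3 - 1*1))*(-47) = (31*(-3 - 1))*(-47) = (31*(-4))*(-47) = -124*(-47) = 5828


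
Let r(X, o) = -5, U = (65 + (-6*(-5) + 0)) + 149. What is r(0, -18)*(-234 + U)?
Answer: -50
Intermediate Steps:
U = 244 (U = (65 + (30 + 0)) + 149 = (65 + 30) + 149 = 95 + 149 = 244)
r(0, -18)*(-234 + U) = -5*(-234 + 244) = -5*10 = -50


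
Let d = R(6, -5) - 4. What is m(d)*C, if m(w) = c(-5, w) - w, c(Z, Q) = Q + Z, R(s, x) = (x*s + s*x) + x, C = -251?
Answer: 1255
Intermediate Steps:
R(s, x) = x + 2*s*x (R(s, x) = (s*x + s*x) + x = 2*s*x + x = x + 2*s*x)
d = -69 (d = -5*(1 + 2*6) - 4 = -5*(1 + 12) - 4 = -5*13 - 4 = -65 - 4 = -69)
m(w) = -5 (m(w) = (w - 5) - w = (-5 + w) - w = -5)
m(d)*C = -5*(-251) = 1255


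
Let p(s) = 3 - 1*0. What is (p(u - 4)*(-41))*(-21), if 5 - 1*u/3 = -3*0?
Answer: 2583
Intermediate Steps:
u = 15 (u = 15 - (-9)*0 = 15 - 3*0 = 15 + 0 = 15)
p(s) = 3 (p(s) = 3 + 0 = 3)
(p(u - 4)*(-41))*(-21) = (3*(-41))*(-21) = -123*(-21) = 2583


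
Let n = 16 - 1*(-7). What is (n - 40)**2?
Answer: 289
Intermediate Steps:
n = 23 (n = 16 + 7 = 23)
(n - 40)**2 = (23 - 40)**2 = (-17)**2 = 289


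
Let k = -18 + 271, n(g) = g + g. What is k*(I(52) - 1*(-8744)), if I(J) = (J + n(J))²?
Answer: 8369240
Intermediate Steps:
n(g) = 2*g
I(J) = 9*J² (I(J) = (J + 2*J)² = (3*J)² = 9*J²)
k = 253
k*(I(52) - 1*(-8744)) = 253*(9*52² - 1*(-8744)) = 253*(9*2704 + 8744) = 253*(24336 + 8744) = 253*33080 = 8369240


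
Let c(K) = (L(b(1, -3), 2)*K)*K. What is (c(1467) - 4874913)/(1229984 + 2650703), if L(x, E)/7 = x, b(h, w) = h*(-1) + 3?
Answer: 25254333/3880687 ≈ 6.5077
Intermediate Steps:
b(h, w) = 3 - h (b(h, w) = -h + 3 = 3 - h)
L(x, E) = 7*x
c(K) = 14*K**2 (c(K) = ((7*(3 - 1*1))*K)*K = ((7*(3 - 1))*K)*K = ((7*2)*K)*K = (14*K)*K = 14*K**2)
(c(1467) - 4874913)/(1229984 + 2650703) = (14*1467**2 - 4874913)/(1229984 + 2650703) = (14*2152089 - 4874913)/3880687 = (30129246 - 4874913)*(1/3880687) = 25254333*(1/3880687) = 25254333/3880687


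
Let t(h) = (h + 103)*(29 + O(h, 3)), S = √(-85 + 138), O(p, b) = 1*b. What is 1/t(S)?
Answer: 103/337792 - √53/337792 ≈ 0.00028337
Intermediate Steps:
O(p, b) = b
S = √53 ≈ 7.2801
t(h) = 3296 + 32*h (t(h) = (h + 103)*(29 + 3) = (103 + h)*32 = 3296 + 32*h)
1/t(S) = 1/(3296 + 32*√53)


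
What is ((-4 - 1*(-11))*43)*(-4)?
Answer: -1204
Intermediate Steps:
((-4 - 1*(-11))*43)*(-4) = ((-4 + 11)*43)*(-4) = (7*43)*(-4) = 301*(-4) = -1204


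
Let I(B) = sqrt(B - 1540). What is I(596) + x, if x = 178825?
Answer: 178825 + 4*I*sqrt(59) ≈ 1.7883e+5 + 30.725*I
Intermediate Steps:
I(B) = sqrt(-1540 + B)
I(596) + x = sqrt(-1540 + 596) + 178825 = sqrt(-944) + 178825 = 4*I*sqrt(59) + 178825 = 178825 + 4*I*sqrt(59)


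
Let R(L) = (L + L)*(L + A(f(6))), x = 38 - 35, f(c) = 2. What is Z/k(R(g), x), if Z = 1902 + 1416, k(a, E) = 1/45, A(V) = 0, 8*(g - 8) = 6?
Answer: 149310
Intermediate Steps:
g = 35/4 (g = 8 + (⅛)*6 = 8 + ¾ = 35/4 ≈ 8.7500)
x = 3
R(L) = 2*L² (R(L) = (L + L)*(L + 0) = (2*L)*L = 2*L²)
k(a, E) = 1/45
Z = 3318
Z/k(R(g), x) = 3318/(1/45) = 3318*45 = 149310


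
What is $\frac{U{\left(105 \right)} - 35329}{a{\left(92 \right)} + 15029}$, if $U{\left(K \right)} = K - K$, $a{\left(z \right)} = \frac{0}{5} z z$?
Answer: $- \frac{5047}{2147} \approx -2.3507$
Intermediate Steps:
$a{\left(z \right)} = 0$ ($a{\left(z \right)} = 0 \cdot \frac{1}{5} z z = 0 z z = 0 z = 0$)
$U{\left(K \right)} = 0$
$\frac{U{\left(105 \right)} - 35329}{a{\left(92 \right)} + 15029} = \frac{0 - 35329}{0 + 15029} = - \frac{35329}{15029} = \left(-35329\right) \frac{1}{15029} = - \frac{5047}{2147}$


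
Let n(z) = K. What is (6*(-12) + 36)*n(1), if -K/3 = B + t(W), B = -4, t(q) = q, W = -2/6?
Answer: -468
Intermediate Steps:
W = -⅓ (W = -2*⅙ = -⅓ ≈ -0.33333)
K = 13 (K = -3*(-4 - ⅓) = -3*(-13/3) = 13)
n(z) = 13
(6*(-12) + 36)*n(1) = (6*(-12) + 36)*13 = (-72 + 36)*13 = -36*13 = -468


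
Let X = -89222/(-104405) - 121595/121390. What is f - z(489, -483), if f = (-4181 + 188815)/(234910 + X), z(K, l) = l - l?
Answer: 66857147518580/85062354106203 ≈ 0.78598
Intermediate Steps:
X = -53270497/362106370 (X = -89222*(-1/104405) - 121595*1/121390 = 12746/14915 - 24319/24278 = -53270497/362106370 ≈ -0.14711)
z(K, l) = 0
f = 66857147518580/85062354106203 (f = (-4181 + 188815)/(234910 - 53270497/362106370) = 184634/(85062354106203/362106370) = 184634*(362106370/85062354106203) = 66857147518580/85062354106203 ≈ 0.78598)
f - z(489, -483) = 66857147518580/85062354106203 - 1*0 = 66857147518580/85062354106203 + 0 = 66857147518580/85062354106203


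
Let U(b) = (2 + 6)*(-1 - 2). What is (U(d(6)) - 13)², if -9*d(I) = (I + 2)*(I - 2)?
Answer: 1369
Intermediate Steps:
d(I) = -(-2 + I)*(2 + I)/9 (d(I) = -(I + 2)*(I - 2)/9 = -(2 + I)*(-2 + I)/9 = -(-2 + I)*(2 + I)/9)
U(b) = -24 (U(b) = 8*(-3) = -24)
(U(d(6)) - 13)² = (-24 - 13)² = (-37)² = 1369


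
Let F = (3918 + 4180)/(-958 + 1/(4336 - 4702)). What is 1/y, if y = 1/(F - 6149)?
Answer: -2158981589/350629 ≈ -6157.5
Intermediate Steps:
F = -2963868/350629 (F = 8098/(-958 + 1/(-366)) = 8098/(-958 - 1/366) = 8098/(-350629/366) = 8098*(-366/350629) = -2963868/350629 ≈ -8.4530)
y = -350629/2158981589 (y = 1/(-2963868/350629 - 6149) = 1/(-2158981589/350629) = -350629/2158981589 ≈ -0.00016240)
1/y = 1/(-350629/2158981589) = -2158981589/350629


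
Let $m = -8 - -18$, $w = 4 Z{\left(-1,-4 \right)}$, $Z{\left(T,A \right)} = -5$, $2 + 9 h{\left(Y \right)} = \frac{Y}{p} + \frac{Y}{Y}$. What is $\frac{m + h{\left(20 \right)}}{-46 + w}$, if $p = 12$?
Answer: $- \frac{136}{891} \approx -0.15264$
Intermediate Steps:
$h{\left(Y \right)} = - \frac{1}{9} + \frac{Y}{108}$ ($h{\left(Y \right)} = - \frac{2}{9} + \frac{\frac{Y}{12} + \frac{Y}{Y}}{9} = - \frac{2}{9} + \frac{Y \frac{1}{12} + 1}{9} = - \frac{2}{9} + \frac{\frac{Y}{12} + 1}{9} = - \frac{2}{9} + \frac{1 + \frac{Y}{12}}{9} = - \frac{2}{9} + \left(\frac{1}{9} + \frac{Y}{108}\right) = - \frac{1}{9} + \frac{Y}{108}$)
$w = -20$ ($w = 4 \left(-5\right) = -20$)
$m = 10$ ($m = -8 + 18 = 10$)
$\frac{m + h{\left(20 \right)}}{-46 + w} = \frac{10 + \left(- \frac{1}{9} + \frac{1}{108} \cdot 20\right)}{-46 - 20} = \frac{10 + \left(- \frac{1}{9} + \frac{5}{27}\right)}{-66} = \left(10 + \frac{2}{27}\right) \left(- \frac{1}{66}\right) = \frac{272}{27} \left(- \frac{1}{66}\right) = - \frac{136}{891}$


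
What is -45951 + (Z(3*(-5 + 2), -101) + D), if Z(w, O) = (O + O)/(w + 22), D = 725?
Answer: -588140/13 ≈ -45242.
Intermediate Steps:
Z(w, O) = 2*O/(22 + w) (Z(w, O) = (2*O)/(22 + w) = 2*O/(22 + w))
-45951 + (Z(3*(-5 + 2), -101) + D) = -45951 + (2*(-101)/(22 + 3*(-5 + 2)) + 725) = -45951 + (2*(-101)/(22 + 3*(-3)) + 725) = -45951 + (2*(-101)/(22 - 9) + 725) = -45951 + (2*(-101)/13 + 725) = -45951 + (2*(-101)*(1/13) + 725) = -45951 + (-202/13 + 725) = -45951 + 9223/13 = -588140/13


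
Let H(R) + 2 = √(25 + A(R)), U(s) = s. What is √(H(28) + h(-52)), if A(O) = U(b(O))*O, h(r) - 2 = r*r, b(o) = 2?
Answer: √2713 ≈ 52.086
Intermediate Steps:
h(r) = 2 + r² (h(r) = 2 + r*r = 2 + r²)
A(O) = 2*O
H(R) = -2 + √(25 + 2*R)
√(H(28) + h(-52)) = √((-2 + √(25 + 2*28)) + (2 + (-52)²)) = √((-2 + √(25 + 56)) + (2 + 2704)) = √((-2 + √81) + 2706) = √((-2 + 9) + 2706) = √(7 + 2706) = √2713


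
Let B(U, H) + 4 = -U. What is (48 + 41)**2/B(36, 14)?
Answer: -7921/40 ≈ -198.02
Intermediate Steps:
B(U, H) = -4 - U
(48 + 41)**2/B(36, 14) = (48 + 41)**2/(-4 - 1*36) = 89**2/(-4 - 36) = 7921/(-40) = 7921*(-1/40) = -7921/40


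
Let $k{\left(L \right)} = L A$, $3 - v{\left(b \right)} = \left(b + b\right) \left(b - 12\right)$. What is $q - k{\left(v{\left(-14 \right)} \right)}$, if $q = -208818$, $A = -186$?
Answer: $-343668$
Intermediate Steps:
$v{\left(b \right)} = 3 - 2 b \left(-12 + b\right)$ ($v{\left(b \right)} = 3 - \left(b + b\right) \left(b - 12\right) = 3 - 2 b \left(-12 + b\right)$)
$k{\left(L \right)} = - 186 L$ ($k{\left(L \right)} = L \left(-186\right) = - 186 L$)
$q - k{\left(v{\left(-14 \right)} \right)} = -208818 - - 186 \left(3 - 2 \left(-14\right)^{2} + 24 \left(-14\right)\right) = -208818 - - 186 \left(3 - 392 - 336\right) = -208818 - \left(-186\right) \left(-725\right) = -208818 - 134850 = -343668$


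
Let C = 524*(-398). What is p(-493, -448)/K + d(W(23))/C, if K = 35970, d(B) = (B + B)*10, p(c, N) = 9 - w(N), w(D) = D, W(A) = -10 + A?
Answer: 5372254/468850965 ≈ 0.011458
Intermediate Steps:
p(c, N) = 9 - N
d(B) = 20*B (d(B) = (2*B)*10 = 20*B)
C = -208552
p(-493, -448)/K + d(W(23))/C = (9 - 1*(-448))/35970 + (20*(-10 + 23))/(-208552) = (9 + 448)*(1/35970) + (20*13)*(-1/208552) = 457*(1/35970) + 260*(-1/208552) = 457/35970 - 65/52138 = 5372254/468850965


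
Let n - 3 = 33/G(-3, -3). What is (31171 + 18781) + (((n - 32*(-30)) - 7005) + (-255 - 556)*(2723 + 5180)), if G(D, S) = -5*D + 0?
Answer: -31827104/5 ≈ -6.3654e+6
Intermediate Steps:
G(D, S) = -5*D
n = 26/5 (n = 3 + 33/((-5*(-3))) = 3 + 33/15 = 3 + 33*(1/15) = 3 + 11/5 = 26/5 ≈ 5.2000)
(31171 + 18781) + (((n - 32*(-30)) - 7005) + (-255 - 556)*(2723 + 5180)) = (31171 + 18781) + (((26/5 - 32*(-30)) - 7005) + (-255 - 556)*(2723 + 5180)) = 49952 + (((26/5 + 960) - 7005) - 811*7903) = 49952 + ((4826/5 - 7005) - 6409333) = 49952 + (-30199/5 - 6409333) = 49952 - 32076864/5 = -31827104/5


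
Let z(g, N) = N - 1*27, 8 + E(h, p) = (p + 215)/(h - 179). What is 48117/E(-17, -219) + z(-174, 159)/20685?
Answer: -16256551831/2695945 ≈ -6030.0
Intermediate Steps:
E(h, p) = -8 + (215 + p)/(-179 + h) (E(h, p) = -8 + (p + 215)/(h - 179) = -8 + (215 + p)/(-179 + h))
z(g, N) = -27 + N (z(g, N) = N - 27 = -27 + N)
48117/E(-17, -219) + z(-174, 159)/20685 = 48117/(((1647 - 219 - 8*(-17))/(-179 - 17))) + (-27 + 159)/20685 = 48117/(((1647 - 219 + 136)/(-196))) + 132*(1/20685) = 48117/((-1/196*1564)) + 44/6895 = 48117/(-391/49) + 44/6895 = 48117*(-49/391) + 44/6895 = -2357733/391 + 44/6895 = -16256551831/2695945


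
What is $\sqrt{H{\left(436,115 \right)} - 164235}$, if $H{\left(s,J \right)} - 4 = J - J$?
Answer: $i \sqrt{164231} \approx 405.25 i$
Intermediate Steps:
$H{\left(s,J \right)} = 4$ ($H{\left(s,J \right)} = 4 + \left(J - J\right) = 4 + 0 = 4$)
$\sqrt{H{\left(436,115 \right)} - 164235} = \sqrt{4 - 164235} = \sqrt{-164231} = i \sqrt{164231}$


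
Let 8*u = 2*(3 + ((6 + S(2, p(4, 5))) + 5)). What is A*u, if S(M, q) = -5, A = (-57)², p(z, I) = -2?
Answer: 29241/4 ≈ 7310.3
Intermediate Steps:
A = 3249
u = 9/4 (u = (2*(3 + ((6 - 5) + 5)))/8 = (2*(3 + (1 + 5)))/8 = (2*(3 + 6))/8 = (2*9)/8 = (⅛)*18 = 9/4 ≈ 2.2500)
A*u = 3249*(9/4) = 29241/4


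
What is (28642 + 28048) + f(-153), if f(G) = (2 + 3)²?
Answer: 56715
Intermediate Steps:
f(G) = 25 (f(G) = 5² = 25)
(28642 + 28048) + f(-153) = (28642 + 28048) + 25 = 56690 + 25 = 56715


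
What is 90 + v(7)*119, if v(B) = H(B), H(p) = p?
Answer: 923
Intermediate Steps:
v(B) = B
90 + v(7)*119 = 90 + 7*119 = 90 + 833 = 923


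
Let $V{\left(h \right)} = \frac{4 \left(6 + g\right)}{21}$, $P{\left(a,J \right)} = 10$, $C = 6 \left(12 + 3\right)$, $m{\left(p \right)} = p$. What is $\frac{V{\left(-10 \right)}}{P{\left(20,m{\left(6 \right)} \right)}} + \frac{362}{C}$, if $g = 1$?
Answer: $\frac{187}{45} \approx 4.1556$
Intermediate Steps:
$C = 90$ ($C = 6 \cdot 15 = 90$)
$V{\left(h \right)} = \frac{4}{3}$ ($V{\left(h \right)} = \frac{4 \left(6 + 1\right)}{21} = 4 \cdot 7 \cdot \frac{1}{21} = 28 \cdot \frac{1}{21} = \frac{4}{3}$)
$\frac{V{\left(-10 \right)}}{P{\left(20,m{\left(6 \right)} \right)}} + \frac{362}{C} = \frac{4}{3 \cdot 10} + \frac{362}{90} = \frac{4}{3} \cdot \frac{1}{10} + 362 \cdot \frac{1}{90} = \frac{2}{15} + \frac{181}{45} = \frac{187}{45}$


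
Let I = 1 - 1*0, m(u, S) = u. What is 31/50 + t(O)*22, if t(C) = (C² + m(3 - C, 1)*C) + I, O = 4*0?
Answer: 1131/50 ≈ 22.620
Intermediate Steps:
I = 1 (I = 1 + 0 = 1)
O = 0
t(C) = 1 + C² + C*(3 - C) (t(C) = (C² + (3 - C)*C) + 1 = (C² + C*(3 - C)) + 1 = 1 + C² + C*(3 - C))
31/50 + t(O)*22 = 31/50 + (1 + 3*0)*22 = 31*(1/50) + (1 + 0)*22 = 31/50 + 1*22 = 31/50 + 22 = 1131/50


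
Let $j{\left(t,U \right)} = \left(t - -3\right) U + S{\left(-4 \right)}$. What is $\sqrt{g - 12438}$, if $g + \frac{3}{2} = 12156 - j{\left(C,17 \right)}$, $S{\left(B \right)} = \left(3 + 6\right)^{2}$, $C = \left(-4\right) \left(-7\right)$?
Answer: $\frac{i \sqrt{3566}}{2} \approx 29.858 i$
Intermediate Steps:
$C = 28$
$S{\left(B \right)} = 81$ ($S{\left(B \right)} = 9^{2} = 81$)
$j{\left(t,U \right)} = 81 + U \left(3 + t\right)$ ($j{\left(t,U \right)} = \left(t - -3\right) U + 81 = \left(t + 3\right) U + 81 = \left(3 + t\right) U + 81 = U \left(3 + t\right) + 81 = 81 + U \left(3 + t\right)$)
$g = \frac{23093}{2}$ ($g = - \frac{3}{2} - \left(-12075 + 51 + 476\right) = - \frac{3}{2} + \left(12156 - \left(81 + 51 + 476\right)\right) = - \frac{3}{2} + \left(12156 - 608\right) = - \frac{3}{2} + 11548 = \frac{23093}{2} \approx 11547.0$)
$\sqrt{g - 12438} = \sqrt{\frac{23093}{2} - 12438} = \sqrt{- \frac{1783}{2}} = \frac{i \sqrt{3566}}{2}$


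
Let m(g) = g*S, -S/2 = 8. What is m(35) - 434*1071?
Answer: -465374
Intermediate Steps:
S = -16 (S = -2*8 = -16)
m(g) = -16*g (m(g) = g*(-16) = -16*g)
m(35) - 434*1071 = -16*35 - 434*1071 = -560 - 464814 = -465374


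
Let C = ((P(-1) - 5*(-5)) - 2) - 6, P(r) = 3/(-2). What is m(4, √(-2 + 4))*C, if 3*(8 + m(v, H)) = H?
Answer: -124 + 31*√2/6 ≈ -116.69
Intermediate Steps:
m(v, H) = -8 + H/3
P(r) = -3/2 (P(r) = 3*(-½) = -3/2)
C = 31/2 (C = ((-3/2 - 5*(-5)) - 2) - 6 = ((-3/2 + 25) - 2) - 6 = (47/2 - 2) - 6 = 43/2 - 6 = 31/2 ≈ 15.500)
m(4, √(-2 + 4))*C = (-8 + √(-2 + 4)/3)*(31/2) = (-8 + √2/3)*(31/2) = -124 + 31*√2/6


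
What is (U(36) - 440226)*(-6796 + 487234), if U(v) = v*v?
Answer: -210878651340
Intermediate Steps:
U(v) = v²
(U(36) - 440226)*(-6796 + 487234) = (36² - 440226)*(-6796 + 487234) = (1296 - 440226)*480438 = -438930*480438 = -210878651340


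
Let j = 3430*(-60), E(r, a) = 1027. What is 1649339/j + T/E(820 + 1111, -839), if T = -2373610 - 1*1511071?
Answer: -801161220953/211356600 ≈ -3790.6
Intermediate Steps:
T = -3884681 (T = -2373610 - 1511071 = -3884681)
j = -205800
1649339/j + T/E(820 + 1111, -839) = 1649339/(-205800) - 3884681/1027 = 1649339*(-1/205800) - 3884681*1/1027 = -1649339/205800 - 3884681/1027 = -801161220953/211356600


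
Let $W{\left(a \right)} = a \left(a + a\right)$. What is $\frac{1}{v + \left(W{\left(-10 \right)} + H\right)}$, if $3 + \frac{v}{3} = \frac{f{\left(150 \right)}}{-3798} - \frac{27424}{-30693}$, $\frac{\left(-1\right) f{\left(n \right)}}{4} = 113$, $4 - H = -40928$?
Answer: $\frac{6476223}{266341390027} \approx 2.4315 \cdot 10^{-5}$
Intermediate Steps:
$H = 40932$ ($H = 4 - -40928 = 4 + 40928 = 40932$)
$f{\left(n \right)} = -452$ ($f{\left(n \right)} = \left(-4\right) 113 = -452$)
$v = - \frac{38614409}{6476223}$ ($v = -9 + 3 \left(- \frac{452}{-3798} - \frac{27424}{-30693}\right) = -9 + 3 \left(\left(-452\right) \left(- \frac{1}{3798}\right) - - \frac{27424}{30693}\right) = -9 + 3 \left(\frac{226}{1899} + \frac{27424}{30693}\right) = -9 + 3 \cdot \frac{19671598}{19428669} = -9 + \frac{19671598}{6476223} = - \frac{38614409}{6476223} \approx -5.9625$)
$W{\left(a \right)} = 2 a^{2}$ ($W{\left(a \right)} = a 2 a = 2 a^{2}$)
$\frac{1}{v + \left(W{\left(-10 \right)} + H\right)} = \frac{1}{- \frac{38614409}{6476223} + \left(2 \left(-10\right)^{2} + 40932\right)} = \frac{1}{- \frac{38614409}{6476223} + \left(2 \cdot 100 + 40932\right)} = \frac{1}{- \frac{38614409}{6476223} + \left(200 + 40932\right)} = \frac{1}{- \frac{38614409}{6476223} + 41132} = \frac{1}{\frac{266341390027}{6476223}} = \frac{6476223}{266341390027}$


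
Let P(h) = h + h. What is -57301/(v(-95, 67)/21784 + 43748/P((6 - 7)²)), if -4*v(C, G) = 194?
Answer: -2496489968/953006335 ≈ -2.6196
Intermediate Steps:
v(C, G) = -97/2 (v(C, G) = -¼*194 = -97/2)
P(h) = 2*h
-57301/(v(-95, 67)/21784 + 43748/P((6 - 7)²)) = -57301/(-97/2/21784 + 43748/((2*(6 - 7)²))) = -57301/(-97/2*1/21784 + 43748/((2*(-1)²))) = -57301/(-97/43568 + 43748/((2*1))) = -57301/(-97/43568 + 43748/2) = -57301/(-97/43568 + 43748*(½)) = -57301/(-97/43568 + 21874) = -57301/953006335/43568 = -57301*43568/953006335 = -2496489968/953006335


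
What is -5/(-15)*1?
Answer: ⅓ ≈ 0.33333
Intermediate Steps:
-5/(-15)*1 = -5*(-1/15)*1 = (⅓)*1 = ⅓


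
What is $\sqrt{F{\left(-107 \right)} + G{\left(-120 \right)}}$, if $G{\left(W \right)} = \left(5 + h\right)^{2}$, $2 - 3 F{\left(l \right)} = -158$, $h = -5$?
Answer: $\frac{4 \sqrt{30}}{3} \approx 7.303$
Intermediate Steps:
$F{\left(l \right)} = \frac{160}{3}$ ($F{\left(l \right)} = \frac{2}{3} - - \frac{158}{3} = \frac{2}{3} + \frac{158}{3} = \frac{160}{3}$)
$G{\left(W \right)} = 0$ ($G{\left(W \right)} = \left(5 - 5\right)^{2} = 0^{2} = 0$)
$\sqrt{F{\left(-107 \right)} + G{\left(-120 \right)}} = \sqrt{\frac{160}{3} + 0} = \sqrt{\frac{160}{3}} = \frac{4 \sqrt{30}}{3}$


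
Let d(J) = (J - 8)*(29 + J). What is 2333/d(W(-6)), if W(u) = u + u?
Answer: -2333/340 ≈ -6.8618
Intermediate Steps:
W(u) = 2*u
d(J) = (-8 + J)*(29 + J)
2333/d(W(-6)) = 2333/(-232 + (2*(-6))² + 21*(2*(-6))) = 2333/(-232 + (-12)² + 21*(-12)) = 2333/(-232 + 144 - 252) = 2333/(-340) = 2333*(-1/340) = -2333/340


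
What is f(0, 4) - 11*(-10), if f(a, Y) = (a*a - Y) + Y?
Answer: 110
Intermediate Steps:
f(a, Y) = a² (f(a, Y) = (a² - Y) + Y = a²)
f(0, 4) - 11*(-10) = 0² - 11*(-10) = 0 + 110 = 110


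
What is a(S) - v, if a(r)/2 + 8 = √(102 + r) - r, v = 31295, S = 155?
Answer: -31621 + 2*√257 ≈ -31589.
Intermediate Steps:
a(r) = -16 - 2*r + 2*√(102 + r) (a(r) = -16 + 2*(√(102 + r) - r) = -16 + (-2*r + 2*√(102 + r)) = -16 - 2*r + 2*√(102 + r))
a(S) - v = (-16 - 2*155 + 2*√(102 + 155)) - 1*31295 = (-16 - 310 + 2*√257) - 31295 = (-326 + 2*√257) - 31295 = -31621 + 2*√257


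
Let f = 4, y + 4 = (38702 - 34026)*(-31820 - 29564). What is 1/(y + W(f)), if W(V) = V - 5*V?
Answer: -1/287031604 ≈ -3.4839e-9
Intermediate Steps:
y = -287031588 (y = -4 + (38702 - 34026)*(-31820 - 29564) = -4 + 4676*(-61384) = -4 - 287031584 = -287031588)
W(V) = -4*V
1/(y + W(f)) = 1/(-287031588 - 4*4) = 1/(-287031588 - 16) = 1/(-287031604) = -1/287031604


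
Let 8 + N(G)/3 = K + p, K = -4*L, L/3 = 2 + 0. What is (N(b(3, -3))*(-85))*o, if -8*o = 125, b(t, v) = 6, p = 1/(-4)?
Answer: -4111875/32 ≈ -1.2850e+5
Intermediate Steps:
p = -1/4 ≈ -0.25000
L = 6 (L = 3*(2 + 0) = 3*2 = 6)
K = -24 (K = -4*6 = -24)
o = -125/8 (o = -1/8*125 = -125/8 ≈ -15.625)
N(G) = -387/4 (N(G) = -24 + 3*(-24 - 1/4) = -24 + 3*(-97/4) = -24 - 291/4 = -387/4)
(N(b(3, -3))*(-85))*o = -387/4*(-85)*(-125/8) = (32895/4)*(-125/8) = -4111875/32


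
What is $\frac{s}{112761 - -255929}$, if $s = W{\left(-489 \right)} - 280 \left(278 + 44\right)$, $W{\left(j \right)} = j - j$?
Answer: $- \frac{56}{229} \approx -0.24454$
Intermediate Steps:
$W{\left(j \right)} = 0$
$s = -90160$ ($s = 0 - 280 \left(278 + 44\right) = 0 - 90160 = -90160$)
$\frac{s}{112761 - -255929} = - \frac{90160}{112761 - -255929} = - \frac{90160}{112761 + 255929} = - \frac{90160}{368690} = \left(-90160\right) \frac{1}{368690} = - \frac{56}{229}$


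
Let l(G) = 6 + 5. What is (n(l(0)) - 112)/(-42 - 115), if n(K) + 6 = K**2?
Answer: -3/157 ≈ -0.019108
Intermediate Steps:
l(G) = 11
n(K) = -6 + K**2
(n(l(0)) - 112)/(-42 - 115) = ((-6 + 11**2) - 112)/(-42 - 115) = ((-6 + 121) - 112)/(-157) = (115 - 112)*(-1/157) = 3*(-1/157) = -3/157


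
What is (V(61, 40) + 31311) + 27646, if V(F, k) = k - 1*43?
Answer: 58954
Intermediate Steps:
V(F, k) = -43 + k (V(F, k) = k - 43 = -43 + k)
(V(61, 40) + 31311) + 27646 = ((-43 + 40) + 31311) + 27646 = (-3 + 31311) + 27646 = 31308 + 27646 = 58954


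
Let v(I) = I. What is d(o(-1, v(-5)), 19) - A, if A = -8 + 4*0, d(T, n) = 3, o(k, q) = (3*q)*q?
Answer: 11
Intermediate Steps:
o(k, q) = 3*q²
A = -8 (A = -8 + 0 = -8)
d(o(-1, v(-5)), 19) - A = 3 - 1*(-8) = 3 + 8 = 11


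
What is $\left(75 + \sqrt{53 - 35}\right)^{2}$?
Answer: $5643 + 450 \sqrt{2} \approx 6279.4$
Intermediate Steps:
$\left(75 + \sqrt{53 - 35}\right)^{2} = \left(75 + \sqrt{18}\right)^{2} = \left(75 + 3 \sqrt{2}\right)^{2}$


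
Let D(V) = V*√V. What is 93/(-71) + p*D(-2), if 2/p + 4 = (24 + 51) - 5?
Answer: -93/71 - 2*I*√2/33 ≈ -1.3099 - 0.08571*I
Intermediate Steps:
D(V) = V^(3/2)
p = 1/33 (p = 2/(-4 + ((24 + 51) - 5)) = 2/(-4 + (75 - 5)) = 2/(-4 + 70) = 2/66 = 2*(1/66) = 1/33 ≈ 0.030303)
93/(-71) + p*D(-2) = 93/(-71) + (-2)^(3/2)/33 = 93*(-1/71) + (-2*I*√2)/33 = -93/71 - 2*I*√2/33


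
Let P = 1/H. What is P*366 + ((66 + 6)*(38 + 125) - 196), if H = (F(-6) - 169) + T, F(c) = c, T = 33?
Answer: 819157/71 ≈ 11537.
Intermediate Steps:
H = -142 (H = (-6 - 169) + 33 = -175 + 33 = -142)
P = -1/142 (P = 1/(-142) = -1/142 ≈ -0.0070423)
P*366 + ((66 + 6)*(38 + 125) - 196) = -1/142*366 + ((66 + 6)*(38 + 125) - 196) = -183/71 + (72*163 - 196) = -183/71 + (11736 - 196) = -183/71 + 11540 = 819157/71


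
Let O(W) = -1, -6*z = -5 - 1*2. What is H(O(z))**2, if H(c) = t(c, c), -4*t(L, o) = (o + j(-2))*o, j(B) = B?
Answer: 9/16 ≈ 0.56250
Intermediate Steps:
z = 7/6 (z = -(-5 - 1*2)/6 = -(-5 - 2)/6 = -1/6*(-7) = 7/6 ≈ 1.1667)
t(L, o) = -o*(-2 + o)/4 (t(L, o) = -(o - 2)*o/4 = -(-2 + o)*o/4 = -o*(-2 + o)/4)
H(c) = c*(2 - c)/4
H(O(z))**2 = ((1/4)*(-1)*(2 - 1*(-1)))**2 = ((1/4)*(-1)*(2 + 1))**2 = ((1/4)*(-1)*3)**2 = (-3/4)**2 = 9/16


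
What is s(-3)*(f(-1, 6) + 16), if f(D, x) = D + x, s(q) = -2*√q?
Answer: -42*I*√3 ≈ -72.746*I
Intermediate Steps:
s(-3)*(f(-1, 6) + 16) = (-2*I*√3)*((-1 + 6) + 16) = (-2*I*√3)*(5 + 16) = -2*I*√3*21 = -42*I*√3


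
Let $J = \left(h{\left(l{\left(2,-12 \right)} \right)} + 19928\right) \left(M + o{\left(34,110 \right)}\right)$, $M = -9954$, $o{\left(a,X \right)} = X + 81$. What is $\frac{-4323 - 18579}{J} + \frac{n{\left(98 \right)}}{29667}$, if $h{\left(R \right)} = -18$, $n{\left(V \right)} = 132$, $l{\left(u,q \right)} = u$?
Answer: $\frac{36277919}{7943127985} \approx 0.0045672$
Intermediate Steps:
$o{\left(a,X \right)} = 81 + X$
$J = -194381330$ ($J = \left(-18 + 19928\right) \left(-9954 + \left(81 + 110\right)\right) = 19910 \left(-9954 + 191\right) = 19910 \left(-9763\right) = -194381330$)
$\frac{-4323 - 18579}{J} + \frac{n{\left(98 \right)}}{29667} = \frac{-4323 - 18579}{-194381330} + \frac{132}{29667} = \left(-22902\right) \left(- \frac{1}{194381330}\right) + 132 \cdot \frac{1}{29667} = \frac{1041}{8835515} + \frac{4}{899} = \frac{36277919}{7943127985}$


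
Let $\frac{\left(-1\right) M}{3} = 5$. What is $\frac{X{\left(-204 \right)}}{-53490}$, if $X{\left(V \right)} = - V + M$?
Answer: $- \frac{63}{17830} \approx -0.0035334$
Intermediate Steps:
$M = -15$ ($M = \left(-3\right) 5 = -15$)
$X{\left(V \right)} = -15 - V$ ($X{\left(V \right)} = - V - 15 = -15 - V$)
$\frac{X{\left(-204 \right)}}{-53490} = \frac{-15 - -204}{-53490} = \left(-15 + 204\right) \left(- \frac{1}{53490}\right) = 189 \left(- \frac{1}{53490}\right) = - \frac{63}{17830}$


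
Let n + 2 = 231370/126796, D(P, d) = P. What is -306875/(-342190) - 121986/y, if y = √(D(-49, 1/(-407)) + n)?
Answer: 61375/68438 + 121986*I*√197650428974/3117613 ≈ 0.8968 + 17396.0*I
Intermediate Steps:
n = -11111/63398 (n = -2 + 231370/126796 = -2 + 231370*(1/126796) = -2 + 115685/63398 = -11111/63398 ≈ -0.17526)
y = I*√197650428974/63398 (y = √(-49 - 11111/63398) = √(-3117613/63398) = I*√197650428974/63398 ≈ 7.0125*I)
-306875/(-342190) - 121986/y = -306875/(-342190) - 121986*(-I*√197650428974/3117613) = -306875*(-1/342190) - (-121986)*I*√197650428974/3117613 = 61375/68438 + 121986*I*√197650428974/3117613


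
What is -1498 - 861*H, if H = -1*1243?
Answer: 1068725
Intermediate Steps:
H = -1243
-1498 - 861*H = -1498 - 861*(-1243) = -1498 + 1070223 = 1068725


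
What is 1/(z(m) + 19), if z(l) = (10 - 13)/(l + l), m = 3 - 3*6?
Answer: 10/191 ≈ 0.052356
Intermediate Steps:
m = -15 (m = 3 - 18 = -15)
z(l) = -3/(2*l) (z(l) = -3*1/(2*l) = -3/(2*l))
1/(z(m) + 19) = 1/(-3/2/(-15) + 19) = 1/(-3/2*(-1/15) + 19) = 1/(⅒ + 19) = 1/(191/10) = 10/191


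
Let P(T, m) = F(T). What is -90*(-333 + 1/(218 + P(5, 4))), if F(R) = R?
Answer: 6683220/223 ≈ 29970.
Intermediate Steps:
P(T, m) = T
-90*(-333 + 1/(218 + P(5, 4))) = -90*(-333 + 1/(218 + 5)) = -90*(-333 + 1/223) = -90*(-74258/223) = 6683220/223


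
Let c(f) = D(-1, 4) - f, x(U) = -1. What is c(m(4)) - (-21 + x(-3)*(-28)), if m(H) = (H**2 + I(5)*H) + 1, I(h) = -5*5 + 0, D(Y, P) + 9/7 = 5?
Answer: 558/7 ≈ 79.714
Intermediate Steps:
D(Y, P) = 26/7 (D(Y, P) = -9/7 + 5 = 26/7)
I(h) = -25 (I(h) = -25 + 0 = -25)
m(H) = 1 + H**2 - 25*H (m(H) = (H**2 - 25*H) + 1 = 1 + H**2 - 25*H)
c(f) = 26/7 - f
c(m(4)) - (-21 + x(-3)*(-28)) = (26/7 - (1 + 4**2 - 25*4)) - (-21 - 1*(-28)) = (26/7 - (1 + 16 - 100)) - (-21 + 28) = (26/7 - 1*(-83)) - 1*7 = (26/7 + 83) - 7 = 607/7 - 7 = 558/7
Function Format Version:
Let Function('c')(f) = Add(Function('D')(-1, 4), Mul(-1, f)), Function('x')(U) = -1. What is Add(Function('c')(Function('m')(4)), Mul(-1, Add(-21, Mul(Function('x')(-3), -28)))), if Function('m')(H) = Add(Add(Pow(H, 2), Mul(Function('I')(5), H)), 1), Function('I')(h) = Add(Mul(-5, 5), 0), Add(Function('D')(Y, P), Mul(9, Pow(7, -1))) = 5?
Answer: Rational(558, 7) ≈ 79.714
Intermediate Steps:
Function('D')(Y, P) = Rational(26, 7) (Function('D')(Y, P) = Add(Rational(-9, 7), 5) = Rational(26, 7))
Function('I')(h) = -25 (Function('I')(h) = Add(-25, 0) = -25)
Function('m')(H) = Add(1, Pow(H, 2), Mul(-25, H)) (Function('m')(H) = Add(Add(Pow(H, 2), Mul(-25, H)), 1) = Add(1, Pow(H, 2), Mul(-25, H)))
Function('c')(f) = Add(Rational(26, 7), Mul(-1, f))
Add(Function('c')(Function('m')(4)), Mul(-1, Add(-21, Mul(Function('x')(-3), -28)))) = Add(Add(Rational(26, 7), Mul(-1, Add(1, Pow(4, 2), Mul(-25, 4)))), Mul(-1, Add(-21, Mul(-1, -28)))) = Add(Add(Rational(26, 7), Mul(-1, Add(1, 16, -100))), Mul(-1, Add(-21, 28))) = Add(Add(Rational(26, 7), Mul(-1, -83)), Mul(-1, 7)) = Add(Add(Rational(26, 7), 83), -7) = Add(Rational(607, 7), -7) = Rational(558, 7)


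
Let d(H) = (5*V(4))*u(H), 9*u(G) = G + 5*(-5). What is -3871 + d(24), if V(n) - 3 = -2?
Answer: -34844/9 ≈ -3871.6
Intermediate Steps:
u(G) = -25/9 + G/9 (u(G) = (G + 5*(-5))/9 = (G - 25)/9 = (-25 + G)/9 = -25/9 + G/9)
V(n) = 1 (V(n) = 3 - 2 = 1)
d(H) = -125/9 + 5*H/9 (d(H) = (5*1)*(-25/9 + H/9) = 5*(-25/9 + H/9) = -125/9 + 5*H/9)
-3871 + d(24) = -3871 + (-125/9 + (5/9)*24) = -3871 + (-125/9 + 40/3) = -3871 - 5/9 = -34844/9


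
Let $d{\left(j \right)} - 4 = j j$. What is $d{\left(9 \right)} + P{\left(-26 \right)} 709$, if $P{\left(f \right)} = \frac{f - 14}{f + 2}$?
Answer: $\frac{3800}{3} \approx 1266.7$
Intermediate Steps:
$d{\left(j \right)} = 4 + j^{2}$ ($d{\left(j \right)} = 4 + j j = 4 + j^{2}$)
$P{\left(f \right)} = \frac{-14 + f}{2 + f}$
$d{\left(9 \right)} + P{\left(-26 \right)} 709 = \left(4 + 9^{2}\right) + \frac{-14 - 26}{2 - 26} \cdot 709 = \left(4 + 81\right) + \frac{1}{-24} \left(-40\right) 709 = 85 + \left(- \frac{1}{24}\right) \left(-40\right) 709 = 85 + \frac{5}{3} \cdot 709 = 85 + \frac{3545}{3} = \frac{3800}{3}$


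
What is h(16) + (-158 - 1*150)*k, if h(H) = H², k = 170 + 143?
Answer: -96148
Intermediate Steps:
k = 313
h(16) + (-158 - 1*150)*k = 16² + (-158 - 1*150)*313 = 256 + (-158 - 150)*313 = 256 - 308*313 = 256 - 96404 = -96148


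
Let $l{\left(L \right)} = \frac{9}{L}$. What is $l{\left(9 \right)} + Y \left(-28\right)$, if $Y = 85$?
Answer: $-2379$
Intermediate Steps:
$l{\left(9 \right)} + Y \left(-28\right) = \frac{9}{9} + 85 \left(-28\right) = 9 \cdot \frac{1}{9} - 2380 = 1 - 2380 = -2379$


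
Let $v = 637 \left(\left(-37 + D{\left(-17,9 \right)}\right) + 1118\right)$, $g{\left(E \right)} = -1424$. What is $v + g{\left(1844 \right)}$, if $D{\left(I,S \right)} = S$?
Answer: $692906$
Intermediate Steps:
$v = 694330$ ($v = 637 \left(\left(-37 + 9\right) + 1118\right) = 637 \left(-28 + 1118\right) = 637 \cdot 1090 = 694330$)
$v + g{\left(1844 \right)} = 694330 - 1424 = 692906$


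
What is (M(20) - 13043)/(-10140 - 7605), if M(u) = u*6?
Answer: 12923/17745 ≈ 0.72826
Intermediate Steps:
M(u) = 6*u
(M(20) - 13043)/(-10140 - 7605) = (6*20 - 13043)/(-10140 - 7605) = (120 - 13043)/(-17745) = -12923*(-1/17745) = 12923/17745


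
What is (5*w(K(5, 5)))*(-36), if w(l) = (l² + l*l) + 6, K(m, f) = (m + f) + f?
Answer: -82080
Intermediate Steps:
K(m, f) = m + 2*f (K(m, f) = (f + m) + f = m + 2*f)
w(l) = 6 + 2*l² (w(l) = (l² + l²) + 6 = 2*l² + 6 = 6 + 2*l²)
(5*w(K(5, 5)))*(-36) = (5*(6 + 2*(5 + 2*5)²))*(-36) = (5*(6 + 2*(5 + 10)²))*(-36) = (5*(6 + 2*15²))*(-36) = (5*(6 + 2*225))*(-36) = (5*(6 + 450))*(-36) = (5*456)*(-36) = 2280*(-36) = -82080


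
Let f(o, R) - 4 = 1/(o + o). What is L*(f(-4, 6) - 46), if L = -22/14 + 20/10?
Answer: -1011/56 ≈ -18.054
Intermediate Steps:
f(o, R) = 4 + 1/(2*o) (f(o, R) = 4 + 1/(o + o) = 4 + 1/(2*o))
L = 3/7 (L = -22*1/14 + 20*(1/10) = -11/7 + 2 = 3/7 ≈ 0.42857)
L*(f(-4, 6) - 46) = 3*((4 + (1/2)/(-4)) - 46)/7 = 3*((4 + (1/2)*(-1/4)) - 46)/7 = 3*((4 - 1/8) - 46)/7 = 3*(31/8 - 46)/7 = (3/7)*(-337/8) = -1011/56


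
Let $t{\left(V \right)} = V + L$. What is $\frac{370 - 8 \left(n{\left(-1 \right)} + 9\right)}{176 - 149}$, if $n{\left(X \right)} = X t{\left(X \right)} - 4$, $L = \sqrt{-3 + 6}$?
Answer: $\frac{322}{27} + \frac{8 \sqrt{3}}{27} \approx 12.439$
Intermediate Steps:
$L = \sqrt{3} \approx 1.732$
$t{\left(V \right)} = V + \sqrt{3}$
$n{\left(X \right)} = -4 + X \left(X + \sqrt{3}\right)$ ($n{\left(X \right)} = X \left(X + \sqrt{3}\right) - 4 = -4 + X \left(X + \sqrt{3}\right)$)
$\frac{370 - 8 \left(n{\left(-1 \right)} + 9\right)}{176 - 149} = \frac{370 - 8 \left(\left(-4 - \left(-1 + \sqrt{3}\right)\right) + 9\right)}{176 - 149} = \frac{370 - 8 \left(\left(-4 + \left(1 - \sqrt{3}\right)\right) + 9\right)}{27} = \left(370 - 8 \left(\left(-3 - \sqrt{3}\right) + 9\right)\right) \frac{1}{27} = \left(370 - 8 \left(6 - \sqrt{3}\right)\right) \frac{1}{27} = \left(370 - \left(48 - 8 \sqrt{3}\right)\right) \frac{1}{27} = \left(322 + 8 \sqrt{3}\right) \frac{1}{27} = \frac{322}{27} + \frac{8 \sqrt{3}}{27}$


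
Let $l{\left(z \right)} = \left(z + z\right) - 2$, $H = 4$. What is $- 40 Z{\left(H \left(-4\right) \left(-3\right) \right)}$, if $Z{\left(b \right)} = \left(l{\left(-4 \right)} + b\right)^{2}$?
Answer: $-57760$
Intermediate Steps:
$l{\left(z \right)} = -2 + 2 z$ ($l{\left(z \right)} = 2 z - 2 = -2 + 2 z$)
$Z{\left(b \right)} = \left(-10 + b\right)^{2}$ ($Z{\left(b \right)} = \left(\left(-2 + 2 \left(-4\right)\right) + b\right)^{2} = \left(\left(-2 - 8\right) + b\right)^{2} = \left(-10 + b\right)^{2}$)
$- 40 Z{\left(H \left(-4\right) \left(-3\right) \right)} = - 40 \left(-10 + 4 \left(-4\right) \left(-3\right)\right)^{2} = - 40 \left(-10 - -48\right)^{2} = - 40 \left(-10 + 48\right)^{2} = - 40 \cdot 38^{2} = \left(-40\right) 1444 = -57760$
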